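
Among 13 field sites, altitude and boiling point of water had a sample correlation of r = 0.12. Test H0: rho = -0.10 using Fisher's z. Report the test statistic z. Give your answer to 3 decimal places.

z_r = atanh(0.12) = 0.120581,  z_0 = atanh(-0.10) = -0.100335
SE = 1/√(n−3) = 1/√10 = 0.316228
z = (z_r − z_0)/SE = (0.120581 − (-0.100335)) / 0.316228 = 0.220916 / 0.316228 = 0.699

0.699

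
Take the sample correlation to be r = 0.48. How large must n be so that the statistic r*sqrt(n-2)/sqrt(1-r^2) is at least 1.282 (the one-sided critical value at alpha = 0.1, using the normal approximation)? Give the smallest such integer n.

8

r√(n−2)/√(1−r²) ≥ 1.282  ⇔  n−2 ≥ (1.282)²·(1−r²)/r²
(1−r²)/r² = (1−0.2304)/0.2304 = 3.3403
n ≥ 2 + 1.643524·3.3403 = 2 + 5.4899 = 7.4899
⌈7.4899⌉ = 8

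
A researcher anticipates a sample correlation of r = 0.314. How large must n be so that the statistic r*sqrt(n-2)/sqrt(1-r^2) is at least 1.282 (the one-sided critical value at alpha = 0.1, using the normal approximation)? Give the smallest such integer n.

18

Need r·√(n−2)/√(1−r²) ≥ 1.282
√(n−2) ≥ 1.282·√(1−0.098596) / 0.314 = 1.282·0.949423 / 0.314 = 3.8763
n−2 ≥ 15.0257  ⇒  n ≥ 17.0257
Smallest integer n = 18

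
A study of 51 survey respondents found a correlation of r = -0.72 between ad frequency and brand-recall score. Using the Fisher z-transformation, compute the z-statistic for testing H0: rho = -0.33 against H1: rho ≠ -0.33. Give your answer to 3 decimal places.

z_r = atanh(-0.72) = -0.907645,  z_0 = atanh(-0.33) = -0.342828
SE = 1/√(n−3) = 1/√48 = 0.144338
z = (z_r − z_0)/SE = (-0.907645 − (-0.342828)) / 0.144338 = -0.564817 / 0.144338 = -3.913

-3.913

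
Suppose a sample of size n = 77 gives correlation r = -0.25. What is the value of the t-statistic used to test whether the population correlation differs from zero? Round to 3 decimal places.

-2.236

t = r·√(n−2) / √(1−r²) with r = -0.25, n = 77
  = -0.25·√75 / √(1 − 0.0625)
  = -0.25·8.660254 / 0.968246
  = -2.165064 / 0.968246 = -2.236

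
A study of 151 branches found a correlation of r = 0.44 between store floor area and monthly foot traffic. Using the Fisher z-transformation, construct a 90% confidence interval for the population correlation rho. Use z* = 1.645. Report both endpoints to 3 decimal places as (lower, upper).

(0.325, 0.542)

z_r = atanh(0.44) = 0.472231;  SE = 1/√(n−3) = 1/√148 = 0.082199
z-limits: 0.472231 ± 1.645·0.082199 = 0.472231 ± 0.135217 = [0.337014, 0.607448]
ρ-limits: (tanh 0.337014, tanh 0.607448) = (0.325, 0.542)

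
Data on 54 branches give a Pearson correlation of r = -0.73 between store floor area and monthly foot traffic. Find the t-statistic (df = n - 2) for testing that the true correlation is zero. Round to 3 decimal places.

1 − r² = 1 − 0.5329 = 0.4671;  √(1−r²) = 0.683447
√(n−2) = √52 = 7.211103
t = r·√(n−2)/√(1−r²) = -0.73 · 7.211103 / 0.683447 = -7.702

-7.702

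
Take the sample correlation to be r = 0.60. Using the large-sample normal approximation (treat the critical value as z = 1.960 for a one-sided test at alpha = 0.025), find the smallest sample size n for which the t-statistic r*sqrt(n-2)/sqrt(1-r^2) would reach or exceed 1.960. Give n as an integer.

9

Need r·√(n−2)/√(1−r²) ≥ 1.960
√(n−2) ≥ 1.960·√(1−0.3600) / 0.60 = 1.960·0.800000 / 0.60 = 2.6133
n−2 ≥ 6.8293  ⇒  n ≥ 8.8293
Smallest integer n = 9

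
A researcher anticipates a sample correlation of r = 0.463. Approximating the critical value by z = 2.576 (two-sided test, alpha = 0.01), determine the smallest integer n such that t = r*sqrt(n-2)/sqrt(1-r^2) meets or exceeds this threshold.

r√(n−2)/√(1−r²) ≥ 2.576  ⇔  n−2 ≥ (2.576)²·(1−r²)/r²
(1−r²)/r² = (1−0.214369)/0.214369 = 3.6649
n ≥ 2 + 6.635776·3.6649 = 2 + 24.3195 = 26.3195
⌈26.3195⌉ = 27

27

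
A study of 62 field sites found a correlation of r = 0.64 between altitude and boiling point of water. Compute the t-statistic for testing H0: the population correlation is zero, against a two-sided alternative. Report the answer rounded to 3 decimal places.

1 − r² = 1 − 0.4096 = 0.5904;  √(1−r²) = 0.768375
√(n−2) = √60 = 7.745967
t = r·√(n−2)/√(1−r²) = 0.64 · 7.745967 / 0.768375 = 6.452

6.452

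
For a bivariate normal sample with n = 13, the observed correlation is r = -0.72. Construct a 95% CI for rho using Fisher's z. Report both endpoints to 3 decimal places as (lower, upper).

(-0.910, -0.280)

Fisher z: z_r = atanh(r) = ½·ln((1+(-0.72))/(1−(-0.72))) = -0.907645
SE(z) = 1/√(n−3) = 1/√10 = 0.316228
95% ⇒ z* = 1.960; margin = 1.960·0.316228 = 0.619807
CI on z-scale: (-1.527452, -0.287838)
Back-transform: tanh(-1.527452) = -0.909988, tanh(-0.287838) = -0.280144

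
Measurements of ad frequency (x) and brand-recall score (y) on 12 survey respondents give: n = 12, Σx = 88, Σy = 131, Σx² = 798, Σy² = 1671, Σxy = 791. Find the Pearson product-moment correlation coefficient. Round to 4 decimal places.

S_xy = nΣxy − ΣxΣy = 12·791 − 88·131 = 9492 − 11528 = -2036
S_xx = nΣx² − (Σx)² = 12·798 − 88² = 9576 − 7744 = 1832
S_yy = nΣy² − (Σy)² = 12·1671 − 131² = 20052 − 17161 = 2891
r = S_xy / √(S_xx·S_yy) = -2036 / √(1832·2891) = -2036 / √5296312 = -2036 / 2301.3718 = -0.8847

-0.8847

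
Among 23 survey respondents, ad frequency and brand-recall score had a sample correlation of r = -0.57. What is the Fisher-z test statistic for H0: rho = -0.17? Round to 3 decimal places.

Fisher z: atanh(-0.57) = -0.647523, atanh(-0.17) = -0.171667
z = (z_r − z_0)·√(n−3) = (-0.647523 − (-0.171667))·√20 = -0.475856 · 4.472136 = -2.128

-2.128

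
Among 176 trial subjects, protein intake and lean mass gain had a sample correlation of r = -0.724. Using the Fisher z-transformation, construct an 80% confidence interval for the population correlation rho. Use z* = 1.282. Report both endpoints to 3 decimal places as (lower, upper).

(-0.767, -0.674)

Fisher z: z_r = atanh(r) = ½·ln((1+(-0.724))/(1−(-0.724))) = -0.916001
SE(z) = 1/√(n−3) = 1/√173 = 0.076029
80% ⇒ z* = 1.282; margin = 1.282·0.076029 = 0.097469
CI on z-scale: (-1.013470, -0.818532)
Back-transform: tanh(-1.013470) = -0.767193, tanh(-0.818532) = -0.674270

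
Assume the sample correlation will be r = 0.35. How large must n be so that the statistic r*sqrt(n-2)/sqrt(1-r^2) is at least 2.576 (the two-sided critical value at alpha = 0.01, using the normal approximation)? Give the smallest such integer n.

Need r·√(n−2)/√(1−r²) ≥ 2.576
√(n−2) ≥ 2.576·√(1−0.1225) / 0.35 = 2.576·0.936750 / 0.35 = 6.8945
n−2 ≥ 47.5341  ⇒  n ≥ 49.5341
Smallest integer n = 50

50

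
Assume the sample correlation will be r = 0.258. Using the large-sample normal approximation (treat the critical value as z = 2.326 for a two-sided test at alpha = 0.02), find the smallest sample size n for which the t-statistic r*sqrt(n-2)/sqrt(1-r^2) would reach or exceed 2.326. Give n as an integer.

78

r√(n−2)/√(1−r²) ≥ 2.326  ⇔  n−2 ≥ (2.326)²·(1−r²)/r²
(1−r²)/r² = (1−0.066564)/0.066564 = 14.0231
n ≥ 2 + 5.410276·14.0231 = 2 + 75.8688 = 77.8688
⌈77.8688⌉ = 78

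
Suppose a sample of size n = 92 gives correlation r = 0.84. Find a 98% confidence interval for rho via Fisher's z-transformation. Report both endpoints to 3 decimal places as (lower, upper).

(0.751, 0.899)

z_r = atanh(0.84) = 1.221174;  SE = 1/√(n−3) = 1/√89 = 0.106000
z-limits: 1.221174 ± 2.326·0.106000 = 1.221174 ± 0.246556 = [0.974618, 1.467730]
ρ-limits: (tanh 0.974618, tanh 1.467730) = (0.751, 0.899)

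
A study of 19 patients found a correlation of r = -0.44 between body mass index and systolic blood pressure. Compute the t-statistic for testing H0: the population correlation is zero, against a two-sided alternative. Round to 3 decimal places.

t = r·√(n−2) / √(1−r²) with r = -0.44, n = 19
  = -0.44·√17 / √(1 − 0.1936)
  = -0.44·4.123106 / 0.897998
  = -1.814167 / 0.897998 = -2.020

-2.020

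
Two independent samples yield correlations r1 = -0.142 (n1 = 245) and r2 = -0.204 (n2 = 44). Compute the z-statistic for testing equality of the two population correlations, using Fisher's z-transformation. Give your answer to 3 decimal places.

0.379

z1 = atanh(-0.142) = -0.142966,  z2 = atanh(-0.204) = -0.206903
SE = √(1/(n1−3) + 1/(n2−3)) = √(1/242 + 1/41) = √(0.0041322 + 0.0243902) = √0.0285224 = 0.168886
z = (z1 − z2)/SE = (-0.142966 − (-0.206903)) / 0.168886 = 0.063937 / 0.168886 = 0.379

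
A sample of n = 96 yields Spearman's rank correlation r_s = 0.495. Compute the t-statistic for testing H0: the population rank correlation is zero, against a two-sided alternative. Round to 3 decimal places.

5.523

1 − r_s² = 1 − 0.245025 = 0.754975;  √(1−r_s²) = 0.868893
√(n−2) = √94 = 9.695360
t = r_s·√(n−2)/√(1−r_s²) = 0.495 · 9.695360 / 0.868893 = 5.523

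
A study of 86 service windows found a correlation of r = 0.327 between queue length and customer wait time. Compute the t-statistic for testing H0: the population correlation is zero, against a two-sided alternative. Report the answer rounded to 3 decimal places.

t = r·√(n−2) / √(1−r²) with r = 0.327, n = 86
  = 0.327·√84 / √(1 − 0.106929)
  = 0.327·9.165151 / 0.945024
  = 2.997004 / 0.945024 = 3.171

3.171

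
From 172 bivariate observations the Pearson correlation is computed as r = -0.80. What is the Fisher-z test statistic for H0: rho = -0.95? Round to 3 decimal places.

z_r = atanh(-0.80) = -1.098612,  z_0 = atanh(-0.95) = -1.831781
SE = 1/√(n−3) = 1/√169 = 0.076923
z = (z_r − z_0)/SE = (-1.098612 − (-1.831781)) / 0.076923 = 0.733169 / 0.076923 = 9.531

9.531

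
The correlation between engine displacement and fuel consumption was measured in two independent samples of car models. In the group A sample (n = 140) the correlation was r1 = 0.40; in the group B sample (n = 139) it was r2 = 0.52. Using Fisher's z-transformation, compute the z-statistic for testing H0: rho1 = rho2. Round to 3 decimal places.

-1.261

z1 = atanh(0.40) = 0.423649,  z2 = atanh(0.52) = 0.576340
SE = √(1/(n1−3) + 1/(n2−3)) = √(1/137 + 1/136) = √(0.0072993 + 0.0073529) = √0.0146522 = 0.121046
z = (z1 − z2)/SE = (0.423649 − 0.576340) / 0.121046 = -0.152691 / 0.121046 = -1.261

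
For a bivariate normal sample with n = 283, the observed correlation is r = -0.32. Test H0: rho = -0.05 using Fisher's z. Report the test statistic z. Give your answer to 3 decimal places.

-4.712

Fisher z: atanh(-0.32) = -0.331647, atanh(-0.05) = -0.050042
z = (z_r − z_0)·√(n−3) = (-0.331647 − (-0.050042))·√280 = -0.281605 · 16.733201 = -4.712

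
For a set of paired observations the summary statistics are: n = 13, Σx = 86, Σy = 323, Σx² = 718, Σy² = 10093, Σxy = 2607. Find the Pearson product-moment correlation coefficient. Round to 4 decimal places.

S_xy = nΣxy − ΣxΣy = 13·2607 − 86·323 = 33891 − 27778 = 6113
S_xx = nΣx² − (Σx)² = 13·718 − 86² = 9334 − 7396 = 1938
S_yy = nΣy² − (Σy)² = 13·10093 − 323² = 131209 − 104329 = 26880
r = S_xy / √(S_xx·S_yy) = 6113 / √(1938·26880) = 6113 / √52093440 = 6113 / 7217.5785 = 0.8470

0.8470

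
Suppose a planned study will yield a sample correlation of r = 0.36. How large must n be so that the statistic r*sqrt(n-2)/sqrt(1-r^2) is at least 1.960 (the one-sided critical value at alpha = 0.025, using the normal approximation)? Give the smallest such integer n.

28

r√(n−2)/√(1−r²) ≥ 1.960  ⇔  n−2 ≥ (1.960)²·(1−r²)/r²
(1−r²)/r² = (1−0.1296)/0.1296 = 6.7160
n ≥ 2 + 3.8416·6.7160 = 2 + 25.8002 = 27.8002
⌈27.8002⌉ = 28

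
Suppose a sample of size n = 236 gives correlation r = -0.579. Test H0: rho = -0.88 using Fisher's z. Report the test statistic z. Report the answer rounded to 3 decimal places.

10.911

Fisher z: atanh(-0.579) = -0.660957, atanh(-0.88) = -1.375768
z = (z_r − z_0)·√(n−3) = (-0.660957 − (-1.375768))·√233 = 0.714811 · 15.264338 = 10.911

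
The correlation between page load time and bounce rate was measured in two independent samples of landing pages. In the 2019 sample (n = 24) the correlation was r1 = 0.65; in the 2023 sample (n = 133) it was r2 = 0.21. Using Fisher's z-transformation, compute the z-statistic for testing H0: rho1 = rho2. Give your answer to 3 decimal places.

2.390

Fisher z-transforms: z1 = atanh(0.65) = 0.775299, z2 = atanh(0.21) = 0.213171; difference d = 0.562128
Var(d) = 1/21 + 1/130 = 0.0476190 + 0.0076923 = 0.0553113
z = d/√Var(d) = 0.562128 / √0.0553113 = 0.562128 / 0.235184 = 2.390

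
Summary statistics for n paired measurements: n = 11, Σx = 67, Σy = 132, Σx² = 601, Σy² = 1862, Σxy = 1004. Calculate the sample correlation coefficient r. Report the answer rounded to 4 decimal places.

0.8636

Numerator: nΣxy − (Σx)(Σy) = 11·1004 − (67)(132) = 2200
Denominator: √[(nΣx²−(Σx)²)(nΣy²−(Σy)²)]
  nΣx²−(Σx)² = 11·601 − 4489 = 2122;  nΣy²−(Σy)² = 11·1862 − 17424 = 3058
  √(2122·3058) = √6489076 = 2547.3665
r = 2200 / 2547.3665 = 0.8636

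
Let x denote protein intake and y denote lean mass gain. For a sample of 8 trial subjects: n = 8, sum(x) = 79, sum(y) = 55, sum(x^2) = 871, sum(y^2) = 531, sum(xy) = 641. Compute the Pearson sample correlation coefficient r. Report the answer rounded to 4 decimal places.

0.8304

S_xy = nΣxy − ΣxΣy = 8·641 − 79·55 = 5128 − 4345 = 783
S_xx = nΣx² − (Σx)² = 8·871 − 79² = 6968 − 6241 = 727
S_yy = nΣy² − (Σy)² = 8·531 − 55² = 4248 − 3025 = 1223
r = S_xy / √(S_xx·S_yy) = 783 / √(727·1223) = 783 / √889121 = 783 / 942.9321 = 0.8304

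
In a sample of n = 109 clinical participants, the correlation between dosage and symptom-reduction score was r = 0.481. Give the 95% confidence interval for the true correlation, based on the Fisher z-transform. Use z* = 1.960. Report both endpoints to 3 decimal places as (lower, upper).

z_r = atanh(0.481) = 0.524284;  SE = 1/√(n−3) = 1/√106 = 0.097129
z-limits: 0.524284 ± 1.960·0.097129 = 0.524284 ± 0.190373 = [0.333911, 0.714657]
ρ-limits: (tanh 0.333911, tanh 0.714657) = (0.322, 0.614)

(0.322, 0.614)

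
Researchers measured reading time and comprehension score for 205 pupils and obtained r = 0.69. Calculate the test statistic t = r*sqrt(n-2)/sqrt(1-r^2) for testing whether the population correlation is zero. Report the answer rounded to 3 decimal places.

13.582

t = r·√(n−2) / √(1−r²) with r = 0.69, n = 205
  = 0.69·√203 / √(1 − 0.4761)
  = 0.69·14.247807 / 0.723809
  = 9.830987 / 0.723809 = 13.582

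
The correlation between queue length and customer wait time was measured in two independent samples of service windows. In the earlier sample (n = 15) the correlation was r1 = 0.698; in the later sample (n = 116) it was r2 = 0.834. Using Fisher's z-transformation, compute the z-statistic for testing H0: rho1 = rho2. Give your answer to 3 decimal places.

z1 = atanh(0.698) = 0.863390,  z2 = atanh(0.834) = 1.201133
SE = √(1/(n1−3) + 1/(n2−3)) = √(1/12 + 1/113) = √(0.0833333 + 0.0088496) = √0.0921829 = 0.303616
z = (z1 − z2)/SE = (0.863390 − 1.201133) / 0.303616 = -0.337743 / 0.303616 = -1.112

-1.112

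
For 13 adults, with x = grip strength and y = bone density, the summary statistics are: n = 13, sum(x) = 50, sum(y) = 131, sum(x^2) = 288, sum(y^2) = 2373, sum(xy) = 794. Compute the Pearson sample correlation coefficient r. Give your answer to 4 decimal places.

Numerator: nΣxy − (Σx)(Σy) = 13·794 − (50)(131) = 3772
Denominator: √[(nΣx²−(Σx)²)(nΣy²−(Σy)²)]
  nΣx²−(Σx)² = 13·288 − 2500 = 1244;  nΣy²−(Σy)² = 13·2373 − 17161 = 13688
  √(1244·13688) = √17027872 = 4126.4842
r = 3772 / 4126.4842 = 0.9141

0.9141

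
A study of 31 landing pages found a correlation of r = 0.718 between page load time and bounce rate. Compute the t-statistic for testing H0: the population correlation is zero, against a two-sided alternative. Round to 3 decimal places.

t = r·√(n−2) / √(1−r²) with r = 0.718, n = 31
  = 0.718·√29 / √(1 − 0.515524)
  = 0.718·5.385165 / 0.696043
  = 3.866548 / 0.696043 = 5.555

5.555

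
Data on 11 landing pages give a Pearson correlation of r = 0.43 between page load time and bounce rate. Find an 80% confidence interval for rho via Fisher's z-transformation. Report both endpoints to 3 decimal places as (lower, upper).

(0.007, 0.723)

z_r = atanh(0.43) = 0.459897;  SE = 1/√(n−3) = 1/√8 = 0.353553
z-limits: 0.459897 ± 1.282·0.353553 = 0.459897 ± 0.453255 = [0.006642, 0.913152]
ρ-limits: (tanh 0.006642, tanh 0.913152) = (0.007, 0.723)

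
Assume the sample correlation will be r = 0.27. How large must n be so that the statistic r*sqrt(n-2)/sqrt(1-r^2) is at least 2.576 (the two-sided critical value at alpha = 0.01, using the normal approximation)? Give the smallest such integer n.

87

r√(n−2)/√(1−r²) ≥ 2.576  ⇔  n−2 ≥ (2.576)²·(1−r²)/r²
(1−r²)/r² = (1−0.0729)/0.0729 = 12.7174
n ≥ 2 + 6.635776·12.7174 = 2 + 84.3898 = 86.3898
⌈86.3898⌉ = 87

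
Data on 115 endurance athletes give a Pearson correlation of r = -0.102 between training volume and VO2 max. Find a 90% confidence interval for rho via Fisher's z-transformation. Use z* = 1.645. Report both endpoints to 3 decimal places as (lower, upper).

(-0.252, 0.053)

Fisher z: z_r = atanh(r) = ½·ln((1+(-0.102))/(1−(-0.102))) = -0.102356
SE(z) = 1/√(n−3) = 1/√112 = 0.094491
90% ⇒ z* = 1.645; margin = 1.645·0.094491 = 0.155438
CI on z-scale: (-0.257794, 0.053082)
Back-transform: tanh(-0.257794) = -0.252231, tanh(0.053082) = 0.053032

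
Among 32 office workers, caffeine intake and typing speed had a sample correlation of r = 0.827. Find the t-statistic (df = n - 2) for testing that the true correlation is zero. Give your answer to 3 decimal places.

8.057

t = r·√(n−2) / √(1−r²) with r = 0.827, n = 32
  = 0.827·√30 / √(1 − 0.683929)
  = 0.827·5.477226 / 0.562202
  = 4.529666 / 0.562202 = 8.057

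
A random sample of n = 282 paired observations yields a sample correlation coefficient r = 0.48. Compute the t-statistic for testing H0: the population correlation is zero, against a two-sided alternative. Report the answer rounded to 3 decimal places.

9.156

t = r·√(n−2) / √(1−r²) with r = 0.48, n = 282
  = 0.48·√280 / √(1 − 0.2304)
  = 0.48·16.733201 / 0.877268
  = 8.031936 / 0.877268 = 9.156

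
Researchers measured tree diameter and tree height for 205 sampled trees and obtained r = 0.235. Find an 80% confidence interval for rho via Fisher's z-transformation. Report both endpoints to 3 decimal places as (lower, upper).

(0.148, 0.318)

z_r = atanh(0.235) = 0.239475;  SE = 1/√(n−3) = 1/√202 = 0.070360
z-limits: 0.239475 ± 1.282·0.070360 = 0.239475 ± 0.090202 = [0.149273, 0.329677]
ρ-limits: (tanh 0.149273, tanh 0.329677) = (0.148, 0.318)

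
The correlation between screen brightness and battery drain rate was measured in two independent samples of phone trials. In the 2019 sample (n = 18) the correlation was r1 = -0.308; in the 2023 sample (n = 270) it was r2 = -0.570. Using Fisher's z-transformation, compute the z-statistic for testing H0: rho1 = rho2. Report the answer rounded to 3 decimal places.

1.241

z1 = atanh(-0.308) = -0.318334,  z2 = atanh(-0.570) = -0.647523
SE = √(1/(n1−3) + 1/(n2−3)) = √(1/15 + 1/267) = √(0.0666667 + 0.0037453) = √0.0704120 = 0.265353
z = (z1 − z2)/SE = (-0.318334 − (-0.647523)) / 0.265353 = 0.329189 / 0.265353 = 1.241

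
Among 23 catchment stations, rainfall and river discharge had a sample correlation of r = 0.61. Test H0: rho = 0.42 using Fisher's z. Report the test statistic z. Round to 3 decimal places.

1.168

z_r = atanh(0.61) = 0.708921,  z_0 = atanh(0.42) = 0.447692
SE = 1/√(n−3) = 1/√20 = 0.223607
z = (z_r − z_0)/SE = (0.708921 − 0.447692) / 0.223607 = 0.261229 / 0.223607 = 1.168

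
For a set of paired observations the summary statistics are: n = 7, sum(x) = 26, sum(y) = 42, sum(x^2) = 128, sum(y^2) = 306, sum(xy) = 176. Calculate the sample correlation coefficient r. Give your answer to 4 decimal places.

0.4855

Numerator: nΣxy − (Σx)(Σy) = 7·176 − (26)(42) = 140
Denominator: √[(nΣx²−(Σx)²)(nΣy²−(Σy)²)]
  nΣx²−(Σx)² = 7·128 − 676 = 220;  nΣy²−(Σy)² = 7·306 − 1764 = 378
  √(220·378) = √83160 = 288.3748
r = 140 / 288.3748 = 0.4855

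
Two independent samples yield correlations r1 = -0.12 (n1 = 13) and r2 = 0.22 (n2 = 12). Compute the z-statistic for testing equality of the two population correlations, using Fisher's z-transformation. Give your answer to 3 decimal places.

-0.749

z1 = atanh(-0.12) = -0.120581,  z2 = atanh(0.22) = 0.223656
SE = √(1/(n1−3) + 1/(n2−3)) = √(1/10 + 1/9) = √(0.1000000 + 0.1111111) = √0.2111111 = 0.459468
z = (z1 − z2)/SE = (-0.120581 − 0.223656) / 0.459468 = -0.344237 / 0.459468 = -0.749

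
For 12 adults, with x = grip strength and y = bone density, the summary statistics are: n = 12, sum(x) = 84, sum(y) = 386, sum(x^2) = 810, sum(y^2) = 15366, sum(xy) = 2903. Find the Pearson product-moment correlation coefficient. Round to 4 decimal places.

0.2484

Numerator: nΣxy − (Σx)(Σy) = 12·2903 − (84)(386) = 2412
Denominator: √[(nΣx²−(Σx)²)(nΣy²−(Σy)²)]
  nΣx²−(Σx)² = 12·810 − 7056 = 2664;  nΣy²−(Σy)² = 12·15366 − 148996 = 35396
  √(2664·35396) = √94294944 = 9710.5584
r = 2412 / 9710.5584 = 0.2484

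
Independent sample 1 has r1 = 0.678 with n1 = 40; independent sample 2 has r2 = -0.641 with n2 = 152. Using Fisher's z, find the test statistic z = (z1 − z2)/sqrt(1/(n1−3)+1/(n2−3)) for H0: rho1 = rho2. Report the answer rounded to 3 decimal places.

z1 = atanh(0.678) = 0.825403,  z2 = atanh(-0.641) = -0.759869
SE = √(1/(n1−3) + 1/(n2−3)) = √(1/37 + 1/149) = √(0.0270270 + 0.0067114) = √0.0337384 = 0.183680
z = (z1 − z2)/SE = (0.825403 − (-0.759869)) / 0.183680 = 1.585272 / 0.183680 = 8.631

8.631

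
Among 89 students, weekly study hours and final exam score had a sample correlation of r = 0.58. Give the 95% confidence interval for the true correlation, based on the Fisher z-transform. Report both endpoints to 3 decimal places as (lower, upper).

(0.423, 0.703)

Fisher z: z_r = atanh(r) = ½·ln((1+0.58)/(1−0.58)) = 0.662463
SE(z) = 1/√(n−3) = 1/√86 = 0.107833
95% ⇒ z* = 1.960; margin = 1.960·0.107833 = 0.211353
CI on z-scale: (0.451110, 0.873816)
Back-transform: tanh(0.451110) = 0.422811, tanh(0.873816) = 0.703308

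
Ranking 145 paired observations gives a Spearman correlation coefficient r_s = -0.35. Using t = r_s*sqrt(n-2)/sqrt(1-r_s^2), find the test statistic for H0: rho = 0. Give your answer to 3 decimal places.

1 − r_s² = 1 − 0.1225 = 0.8775;  √(1−r_s²) = 0.936750
√(n−2) = √143 = 11.958261
t = r_s·√(n−2)/√(1−r_s²) = -0.35 · 11.958261 / 0.936750 = -4.468

-4.468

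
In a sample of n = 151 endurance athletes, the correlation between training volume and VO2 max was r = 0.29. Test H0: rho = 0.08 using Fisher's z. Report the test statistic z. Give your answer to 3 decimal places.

z_r = atanh(0.29) = 0.298566,  z_0 = atanh(0.08) = 0.080171
SE = 1/√(n−3) = 1/√148 = 0.082199
z = (z_r − z_0)/SE = (0.298566 − 0.080171) / 0.082199 = 0.218395 / 0.082199 = 2.657

2.657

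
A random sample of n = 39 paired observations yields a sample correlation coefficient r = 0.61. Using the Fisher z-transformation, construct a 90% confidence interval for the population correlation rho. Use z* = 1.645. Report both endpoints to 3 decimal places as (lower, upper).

(0.409, 0.754)

Fisher z: z_r = atanh(r) = ½·ln((1+0.61)/(1−0.61)) = 0.708921
SE(z) = 1/√(n−3) = 1/√36 = 0.166667
90% ⇒ z* = 1.645; margin = 1.645·0.166667 = 0.274167
CI on z-scale: (0.434754, 0.983088)
Back-transform: tanh(0.434754) = 0.409287, tanh(0.983088) = 0.754400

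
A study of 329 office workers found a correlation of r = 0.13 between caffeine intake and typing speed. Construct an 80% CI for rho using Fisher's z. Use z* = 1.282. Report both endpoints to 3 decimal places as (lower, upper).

z_r = atanh(0.13) = 0.130740;  SE = 1/√(n−3) = 1/√326 = 0.055385
z-limits: 0.130740 ± 1.282·0.055385 = 0.130740 ± 0.071004 = [0.059736, 0.201744]
ρ-limits: (tanh 0.059736, tanh 0.201744) = (0.060, 0.199)

(0.060, 0.199)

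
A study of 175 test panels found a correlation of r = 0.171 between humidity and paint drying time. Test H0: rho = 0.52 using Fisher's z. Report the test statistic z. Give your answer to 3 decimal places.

-5.294

Fisher z: atanh(0.171) = 0.172697, atanh(0.52) = 0.576340
z = (z_r − z_0)·√(n−3) = (0.172697 − 0.576340)·√172 = -0.403643 · 13.114877 = -5.294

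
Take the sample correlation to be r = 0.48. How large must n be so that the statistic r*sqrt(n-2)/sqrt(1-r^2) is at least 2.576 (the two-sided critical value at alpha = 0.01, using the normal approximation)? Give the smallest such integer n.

25

Need r·√(n−2)/√(1−r²) ≥ 2.576
√(n−2) ≥ 2.576·√(1−0.2304) / 0.48 = 2.576·0.877268 / 0.48 = 4.7080
n−2 ≥ 22.1653  ⇒  n ≥ 24.1653
Smallest integer n = 25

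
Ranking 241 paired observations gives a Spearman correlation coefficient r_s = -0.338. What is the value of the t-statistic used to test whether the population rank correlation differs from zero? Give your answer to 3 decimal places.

t = r_s·√(n−2) / √(1−r_s²) with r_s = -0.338, n = 241
  = -0.338·√239 / √(1 − 0.114244)
  = -0.338·15.459625 / 0.941146
  = -5.225353 / 0.941146 = -5.552

-5.552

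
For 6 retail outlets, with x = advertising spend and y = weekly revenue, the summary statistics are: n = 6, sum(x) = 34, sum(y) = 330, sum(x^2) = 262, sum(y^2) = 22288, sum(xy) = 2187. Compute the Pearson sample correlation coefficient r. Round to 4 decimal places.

Numerator: nΣxy − (Σx)(Σy) = 6·2187 − (34)(330) = 1902
Denominator: √[(nΣx²−(Σx)²)(nΣy²−(Σy)²)]
  nΣx²−(Σx)² = 6·262 − 1156 = 416;  nΣy²−(Σy)² = 6·22288 − 108900 = 24828
  √(416·24828) = √10328448 = 3213.7903
r = 1902 / 3213.7903 = 0.5918

0.5918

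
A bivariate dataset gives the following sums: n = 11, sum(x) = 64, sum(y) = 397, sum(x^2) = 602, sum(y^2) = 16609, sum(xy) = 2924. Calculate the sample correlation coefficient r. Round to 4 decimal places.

S_xy = nΣxy − ΣxΣy = 11·2924 − 64·397 = 32164 − 25408 = 6756
S_xx = nΣx² − (Σx)² = 11·602 − 64² = 6622 − 4096 = 2526
S_yy = nΣy² − (Σy)² = 11·16609 − 397² = 182699 − 157609 = 25090
r = S_xy / √(S_xx·S_yy) = 6756 / √(2526·25090) = 6756 / √63377340 = 6756 / 7960.9886 = 0.8486

0.8486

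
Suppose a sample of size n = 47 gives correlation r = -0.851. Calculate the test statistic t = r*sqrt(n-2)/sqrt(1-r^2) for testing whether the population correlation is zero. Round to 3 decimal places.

-10.870

1 − r² = 1 − 0.724201 = 0.275799;  √(1−r²) = 0.525166
√(n−2) = √45 = 6.708204
t = r·√(n−2)/√(1−r²) = -0.851 · 6.708204 / 0.525166 = -10.870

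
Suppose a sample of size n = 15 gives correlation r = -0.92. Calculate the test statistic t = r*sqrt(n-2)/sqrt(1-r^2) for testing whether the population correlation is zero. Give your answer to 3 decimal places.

-8.464

t = r·√(n−2) / √(1−r²) with r = -0.92, n = 15
  = -0.92·√13 / √(1 − 0.8464)
  = -0.92·3.605551 / 0.391918
  = -3.317107 / 0.391918 = -8.464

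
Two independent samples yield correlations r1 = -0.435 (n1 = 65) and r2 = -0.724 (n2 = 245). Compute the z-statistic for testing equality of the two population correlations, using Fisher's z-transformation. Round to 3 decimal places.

3.161

Fisher z-transforms: z1 = atanh(-0.435) = -0.466047, z2 = atanh(-0.724) = -0.916001; difference d = 0.449954
Var(d) = 1/62 + 1/242 = 0.0161290 + 0.0041322 = 0.0202612
z = d/√Var(d) = 0.449954 / √0.0202612 = 0.449954 / 0.142342 = 3.161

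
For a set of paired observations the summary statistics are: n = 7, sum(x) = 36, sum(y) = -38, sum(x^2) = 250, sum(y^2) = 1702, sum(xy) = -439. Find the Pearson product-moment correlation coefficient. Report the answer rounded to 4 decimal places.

-0.7820

S_xy = nΣxy − ΣxΣy = 7·(-439) − 36·(-38) = -3073 − (-1368) = -1705
S_xx = nΣx² − (Σx)² = 7·250 − 36² = 1750 − 1296 = 454
S_yy = nΣy² − (Σy)² = 7·1702 − (-38)² = 11914 − 1444 = 10470
r = S_xy / √(S_xx·S_yy) = -1705 / √(454·10470) = -1705 / √4753380 = -1705 / 2180.2248 = -0.7820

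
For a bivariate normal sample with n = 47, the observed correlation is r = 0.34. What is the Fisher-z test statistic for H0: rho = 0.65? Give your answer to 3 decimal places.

Fisher z: atanh(0.34) = 0.354093, atanh(0.65) = 0.775299
z = (z_r − z_0)·√(n−3) = (0.354093 − 0.775299)·√44 = -0.421206 · 6.633250 = -2.794

-2.794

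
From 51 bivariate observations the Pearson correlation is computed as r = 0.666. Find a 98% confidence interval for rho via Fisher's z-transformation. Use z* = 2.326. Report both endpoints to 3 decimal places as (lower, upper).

(0.436, 0.814)

z_r = atanh(0.666) = 0.803520;  SE = 1/√(n−3) = 1/√48 = 0.144338
z-limits: 0.803520 ± 2.326·0.144338 = 0.803520 ± 0.335730 = [0.467790, 1.139250]
ρ-limits: (tanh 0.467790, tanh 1.139250) = (0.436, 0.814)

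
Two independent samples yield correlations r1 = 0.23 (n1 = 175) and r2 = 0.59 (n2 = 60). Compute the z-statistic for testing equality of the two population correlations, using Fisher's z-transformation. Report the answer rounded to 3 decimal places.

z1 = atanh(0.23) = 0.234189,  z2 = atanh(0.59) = 0.677666
SE = √(1/(n1−3) + 1/(n2−3)) = √(1/172 + 1/57) = √(0.0058140 + 0.0175439) = √0.0233579 = 0.152833
z = (z1 − z2)/SE = (0.234189 − 0.677666) / 0.152833 = -0.443477 / 0.152833 = -2.902

-2.902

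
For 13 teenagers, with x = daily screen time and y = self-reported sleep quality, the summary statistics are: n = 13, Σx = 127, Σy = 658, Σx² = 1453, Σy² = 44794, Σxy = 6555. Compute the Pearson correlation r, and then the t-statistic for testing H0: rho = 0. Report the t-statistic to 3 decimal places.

S_xy = nΣxy − ΣxΣy = 13·6555 − 127·658 = 85215 − 83566 = 1649
S_xx = nΣx² − (Σx)² = 13·1453 − 127² = 18889 − 16129 = 2760
S_yy = nΣy² − (Σy)² = 13·44794 − 658² = 582322 − 432964 = 149358
r = S_xy / √(S_xx·S_yy) = 1649 / √(2760·149358) = 1649 / √412228080 = 1649 / 20303.4007 = 0.0812
t = r·√(n−2)/√(1−r²) = 0.0812·√11 / √(1−0.006593) = 0.269310 / 0.996698 = 0.270

0.270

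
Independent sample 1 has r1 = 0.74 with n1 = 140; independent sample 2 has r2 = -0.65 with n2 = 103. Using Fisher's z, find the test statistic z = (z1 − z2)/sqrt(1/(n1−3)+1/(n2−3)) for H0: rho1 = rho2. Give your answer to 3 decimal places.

13.121

Fisher z-transforms: z1 = atanh(0.74) = 0.950479, z2 = atanh(-0.65) = -0.775299; difference d = 1.725778
Var(d) = 1/137 + 1/100 = 0.0072993 + 0.0100000 = 0.0172993
z = d/√Var(d) = 1.725778 / √0.0172993 = 1.725778 / 0.131527 = 13.121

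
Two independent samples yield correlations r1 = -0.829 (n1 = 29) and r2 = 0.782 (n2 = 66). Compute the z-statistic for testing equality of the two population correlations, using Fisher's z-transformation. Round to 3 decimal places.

z1 = atanh(-0.829) = -1.184931,  z2 = atanh(0.782) = 1.050498
SE = √(1/(n1−3) + 1/(n2−3)) = √(1/26 + 1/63) = √(0.0384615 + 0.0158730) = √0.0543345 = 0.233098
z = (z1 − z2)/SE = (-1.184931 − 1.050498) / 0.233098 = -2.235429 / 0.233098 = -9.590

-9.590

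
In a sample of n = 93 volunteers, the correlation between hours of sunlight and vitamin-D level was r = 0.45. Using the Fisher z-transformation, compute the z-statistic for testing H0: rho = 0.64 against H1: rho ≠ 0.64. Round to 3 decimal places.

-2.594

z_r = atanh(0.45) = 0.484700,  z_0 = atanh(0.64) = 0.758174
SE = 1/√(n−3) = 1/√90 = 0.105409
z = (z_r − z_0)/SE = (0.484700 − 0.758174) / 0.105409 = -0.273474 / 0.105409 = -2.594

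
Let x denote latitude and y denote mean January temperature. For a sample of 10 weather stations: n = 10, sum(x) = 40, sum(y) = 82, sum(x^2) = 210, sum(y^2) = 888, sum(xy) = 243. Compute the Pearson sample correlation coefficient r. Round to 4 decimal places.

S_xy = nΣxy − ΣxΣy = 10·243 − 40·82 = 2430 − 3280 = -850
S_xx = nΣx² − (Σx)² = 10·210 − 40² = 2100 − 1600 = 500
S_yy = nΣy² − (Σy)² = 10·888 − 82² = 8880 − 6724 = 2156
r = S_xy / √(S_xx·S_yy) = -850 / √(500·2156) = -850 / √1078000 = -850 / 1038.2678 = -0.8187

-0.8187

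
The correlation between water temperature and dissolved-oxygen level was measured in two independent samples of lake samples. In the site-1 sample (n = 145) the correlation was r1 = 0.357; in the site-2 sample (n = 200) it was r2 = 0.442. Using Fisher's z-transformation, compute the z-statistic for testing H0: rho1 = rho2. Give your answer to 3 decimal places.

-0.920

Fisher z-transforms: z1 = atanh(0.357) = 0.373443, z2 = atanh(0.442) = 0.474714; difference d = -0.101271
Var(d) = 1/142 + 1/197 = 0.0070423 + 0.0050761 = 0.0121184
z = d/√Var(d) = -0.101271 / √0.0121184 = -0.101271 / 0.110084 = -0.920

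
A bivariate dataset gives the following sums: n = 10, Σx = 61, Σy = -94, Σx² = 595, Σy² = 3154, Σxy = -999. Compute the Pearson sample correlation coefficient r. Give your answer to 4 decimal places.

S_xy = nΣxy − ΣxΣy = 10·(-999) − 61·(-94) = -9990 − (-5734) = -4256
S_xx = nΣx² − (Σx)² = 10·595 − 61² = 5950 − 3721 = 2229
S_yy = nΣy² − (Σy)² = 10·3154 − (-94)² = 31540 − 8836 = 22704
r = S_xy / √(S_xx·S_yy) = -4256 / √(2229·22704) = -4256 / √50607216 = -4256 / 7113.8749 = -0.5983

-0.5983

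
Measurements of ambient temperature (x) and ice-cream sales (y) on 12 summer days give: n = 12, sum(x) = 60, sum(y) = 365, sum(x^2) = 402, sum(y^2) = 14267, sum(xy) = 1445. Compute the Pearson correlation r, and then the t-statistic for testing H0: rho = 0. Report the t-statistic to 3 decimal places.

S_xy = nΣxy − ΣxΣy = 12·1445 − 60·365 = 17340 − 21900 = -4560
S_xx = nΣx² − (Σx)² = 12·402 − 60² = 4824 − 3600 = 1224
S_yy = nΣy² − (Σy)² = 12·14267 − 365² = 171204 − 133225 = 37979
r = S_xy / √(S_xx·S_yy) = -4560 / √(1224·37979) = -4560 / √46486296 = -4560 / 6818.0859 = -0.6688
t = r·√(n−2)/√(1−r²) = -0.6688·√10 / √(1−0.447293) = -2.114931 / 0.743443 = -2.845

-2.845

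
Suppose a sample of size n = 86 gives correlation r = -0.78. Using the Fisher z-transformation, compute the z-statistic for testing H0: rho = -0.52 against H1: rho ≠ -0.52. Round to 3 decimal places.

Fisher z: atanh(-0.78) = -1.045371, atanh(-0.52) = -0.576340
z = (z_r − z_0)·√(n−3) = (-1.045371 − (-0.576340))·√83 = -0.469031 · 9.110434 = -4.273

-4.273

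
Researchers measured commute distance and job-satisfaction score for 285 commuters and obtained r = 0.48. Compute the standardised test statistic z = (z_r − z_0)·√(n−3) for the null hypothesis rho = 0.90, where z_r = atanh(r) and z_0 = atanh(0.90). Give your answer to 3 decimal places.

-15.940

z_r = atanh(0.48) = 0.522984,  z_0 = atanh(0.90) = 1.472219
SE = 1/√(n−3) = 1/√282 = 0.059549
z = (z_r − z_0)/SE = (0.522984 − 1.472219) / 0.059549 = -0.949235 / 0.059549 = -15.940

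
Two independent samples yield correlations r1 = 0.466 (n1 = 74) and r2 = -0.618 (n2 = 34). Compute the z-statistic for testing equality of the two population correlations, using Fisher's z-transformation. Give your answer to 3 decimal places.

Fisher z-transforms: z1 = atanh(0.466) = 0.504949, z2 = atanh(-0.618) = -0.721763; difference d = 1.226712
Var(d) = 1/71 + 1/31 = 0.0140845 + 0.0322581 = 0.0463426
z = d/√Var(d) = 1.226712 / √0.0463426 = 1.226712 / 0.215273 = 5.698

5.698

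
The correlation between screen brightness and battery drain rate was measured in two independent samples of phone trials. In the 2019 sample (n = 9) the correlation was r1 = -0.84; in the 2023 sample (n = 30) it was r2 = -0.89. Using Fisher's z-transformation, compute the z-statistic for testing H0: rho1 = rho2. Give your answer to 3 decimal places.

z1 = atanh(-0.84) = -1.221174,  z2 = atanh(-0.89) = -1.421926
SE = √(1/(n1−3) + 1/(n2−3)) = √(1/6 + 1/27) = √(0.1666667 + 0.0370370) = √0.2037037 = 0.451335
z = (z1 − z2)/SE = (-1.221174 − (-1.421926)) / 0.451335 = 0.200752 / 0.451335 = 0.445

0.445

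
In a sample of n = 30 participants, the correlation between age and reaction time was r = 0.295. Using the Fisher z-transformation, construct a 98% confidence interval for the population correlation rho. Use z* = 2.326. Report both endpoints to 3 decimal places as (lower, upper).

Fisher z: z_r = atanh(r) = ½·ln((1+0.295)/(1−0.295)) = 0.304034
SE(z) = 1/√(n−3) = 1/√27 = 0.192450
98% ⇒ z* = 2.326; margin = 2.326·0.192450 = 0.447639
CI on z-scale: (-0.143605, 0.751673)
Back-transform: tanh(-0.143605) = -0.142626, tanh(0.751673) = 0.636146

(-0.143, 0.636)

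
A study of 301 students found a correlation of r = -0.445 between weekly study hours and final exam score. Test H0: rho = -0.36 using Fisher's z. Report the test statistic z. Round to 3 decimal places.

-1.753

Fisher z: atanh(-0.445) = -0.478448, atanh(-0.36) = -0.376886
z = (z_r − z_0)·√(n−3) = (-0.478448 − (-0.376886))·√298 = -0.101562 · 17.262677 = -1.753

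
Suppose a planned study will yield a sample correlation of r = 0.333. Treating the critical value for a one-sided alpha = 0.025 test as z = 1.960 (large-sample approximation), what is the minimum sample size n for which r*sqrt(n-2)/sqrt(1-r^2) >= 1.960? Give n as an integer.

33

Need r·√(n−2)/√(1−r²) ≥ 1.960
√(n−2) ≥ 1.960·√(1−0.110889) / 0.333 = 1.960·0.942927 / 0.333 = 5.5500
n−2 ≥ 30.8025  ⇒  n ≥ 32.8025
Smallest integer n = 33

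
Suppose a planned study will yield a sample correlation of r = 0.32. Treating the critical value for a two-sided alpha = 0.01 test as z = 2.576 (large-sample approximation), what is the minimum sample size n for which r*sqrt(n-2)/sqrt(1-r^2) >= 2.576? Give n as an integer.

61

r√(n−2)/√(1−r²) ≥ 2.576  ⇔  n−2 ≥ (2.576)²·(1−r²)/r²
(1−r²)/r² = (1−0.1024)/0.1024 = 8.7656
n ≥ 2 + 6.635776·8.7656 = 2 + 58.1666 = 60.1666
⌈60.1666⌉ = 61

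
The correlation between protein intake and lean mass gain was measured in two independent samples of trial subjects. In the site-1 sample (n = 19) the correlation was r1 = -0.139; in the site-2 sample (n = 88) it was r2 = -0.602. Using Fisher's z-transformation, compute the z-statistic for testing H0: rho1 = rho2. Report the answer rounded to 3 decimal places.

z1 = atanh(-0.139) = -0.139906,  z2 = atanh(-0.602) = -0.696278
SE = √(1/(n1−3) + 1/(n2−3)) = √(1/16 + 1/85) = √(0.0625000 + 0.0117647) = √0.0742647 = 0.272516
z = (z1 − z2)/SE = (-0.139906 − (-0.696278)) / 0.272516 = 0.556372 / 0.272516 = 2.042

2.042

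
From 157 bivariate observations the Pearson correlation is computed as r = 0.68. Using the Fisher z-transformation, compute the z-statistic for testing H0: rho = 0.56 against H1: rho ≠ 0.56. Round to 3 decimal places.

Fisher z: atanh(0.68) = 0.829114, atanh(0.56) = 0.632833
z = (z_r − z_0)·√(n−3) = (0.829114 − 0.632833)·√154 = 0.196281 · 12.409674 = 2.436

2.436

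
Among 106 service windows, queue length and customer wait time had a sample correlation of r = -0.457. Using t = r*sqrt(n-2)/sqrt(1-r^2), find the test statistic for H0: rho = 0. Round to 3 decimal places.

t = r·√(n−2) / √(1−r²) with r = -0.457, n = 106
  = -0.457·√104 / √(1 − 0.208849)
  = -0.457·10.198039 / 0.889467
  = -4.660504 / 0.889467 = -5.240

-5.240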